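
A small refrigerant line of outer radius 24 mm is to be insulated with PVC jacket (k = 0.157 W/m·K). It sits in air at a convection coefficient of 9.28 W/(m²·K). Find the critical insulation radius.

r_cr ≈ 16.9 mm

For a cylinder r_cr = k/h = 0.157/9.28
r_cr = 16.9 mm; since the bare radius (24 mm) is above r_cr, any added insulation will reduce heat loss.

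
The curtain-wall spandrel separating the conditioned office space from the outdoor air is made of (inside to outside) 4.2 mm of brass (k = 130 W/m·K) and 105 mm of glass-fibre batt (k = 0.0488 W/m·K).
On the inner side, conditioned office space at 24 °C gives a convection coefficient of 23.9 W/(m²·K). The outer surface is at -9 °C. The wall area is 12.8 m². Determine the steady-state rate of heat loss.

Thermal resistances in series:
R_inner film = 1/(h_i·A) = 1/(23.9×12.8) = 0.003269 K/W
R_brass = L/(kA) = 0.0042/(130×12.8) = 2.524×10^-6 K/W
R_glass-fibre batt = L/(kA) = 0.105/(0.0488×12.8) = 0.1681 K/W
R_total = 0.1714 K/W
Q = ΔT / R_total = 33 / 0.1714

Q ≈ 193 W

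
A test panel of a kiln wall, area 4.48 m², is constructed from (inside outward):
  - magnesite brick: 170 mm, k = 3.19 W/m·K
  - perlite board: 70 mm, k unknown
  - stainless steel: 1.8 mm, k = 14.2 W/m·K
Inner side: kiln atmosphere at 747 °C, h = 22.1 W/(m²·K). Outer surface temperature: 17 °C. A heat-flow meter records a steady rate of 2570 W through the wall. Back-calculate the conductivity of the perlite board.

Thermal resistances in series:
R_inner film = 1/(h_i·A) = 1/(22.1×4.48) = 0.0101 K/W
R_magnesite brick = L/(kA) = 0.17/(3.19×4.48) = 0.0119 K/W
R_stainless steel = L/(kA) = 0.0018/(14.2×4.48) = 2.829×10^-5 K/W
Sum of known resistances R_other = 0.02202 K/W
Total R = ΔT/Q = 730/2570 = 0.284 K/W
R_perlite board = R_total − R_other = 0.262 K/W
k = L/(R·A) = 0.07/(0.262×4.48)

k ≈ 0.0596 W/(m·K)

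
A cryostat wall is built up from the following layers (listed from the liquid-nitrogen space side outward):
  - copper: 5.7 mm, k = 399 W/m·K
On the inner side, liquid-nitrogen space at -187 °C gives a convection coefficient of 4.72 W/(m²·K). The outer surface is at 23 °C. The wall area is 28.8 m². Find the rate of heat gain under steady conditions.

Treating each layer as a thermal resistance in series:
R_inner film = 1/(h_i·A) = 1/(4.72×28.8) = 0.007356 K/W
R_copper = L/(kA) = 0.0057/(399×28.8) = 4.96×10^-7 K/W
R_total = 0.007357 K/W
Q = ΔT / R_total = 210 / 0.007357

Q ≈ 28500 W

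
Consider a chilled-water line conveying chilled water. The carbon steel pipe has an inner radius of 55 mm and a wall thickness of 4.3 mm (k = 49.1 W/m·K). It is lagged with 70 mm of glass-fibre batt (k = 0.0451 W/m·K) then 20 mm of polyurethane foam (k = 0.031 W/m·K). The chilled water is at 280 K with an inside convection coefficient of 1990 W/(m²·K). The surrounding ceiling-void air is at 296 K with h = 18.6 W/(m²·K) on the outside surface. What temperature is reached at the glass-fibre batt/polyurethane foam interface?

T ≈ 292 K

Per-layer cylindrical resistances, series-summed:
R_inner film = 1/(h_i·2πr₁L) = 1/(1990×2π×0.055×1) = 0.001454 K/W
R_carbon steel pipe wall = ln(59.3/55)/(2π×49.1×1) = 2.44×10^-4 K/W
R_glass-fibre batt = ln(129.3/59.3)/(2π×0.0451×1) = 2.751 K/W
R_polyurethane foam = ln(149.3/129.3)/(2π×0.031×1) = 0.7384 K/W
R_outer film = 1/(h_o·2πr_oL) = 1/(18.6×2π×0.1493×1) = 0.05731 K/W
R_total = 3.548 K/W
Q = ΔT/R_total = 16/3.548
Q = 4.51 W/m
T_interface = T_inner + Q·ΣR(inner→interface) = 280 + 4.51×2.753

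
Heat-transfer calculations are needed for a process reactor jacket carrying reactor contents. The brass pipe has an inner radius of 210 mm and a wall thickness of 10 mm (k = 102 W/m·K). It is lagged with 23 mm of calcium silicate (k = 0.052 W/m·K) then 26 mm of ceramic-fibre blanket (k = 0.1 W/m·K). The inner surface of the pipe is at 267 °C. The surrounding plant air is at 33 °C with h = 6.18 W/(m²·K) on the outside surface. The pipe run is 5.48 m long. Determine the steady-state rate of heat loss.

Radial resistances (cylindrical: R_cond = ln(r_o/r_i)/(2πkL), R_conv = 1/(h·2πrL)):
R_brass pipe wall = ln(220/210)/(2π×102×5.48) = 1.325×10^-5 K/W
R_calcium silicate = ln(243/220)/(2π×0.052×5.48) = 0.05554 K/W
R_ceramic-fibre blanket = ln(269/243)/(2π×0.1×5.48) = 0.02952 K/W
R_outer film = 1/(h_o·2πr_oL) = 1/(6.18×2π×0.269×5.48) = 0.01747 K/W
R_total = 0.1025 K/W
Q = ΔT/R_total = 234/0.1025

Q ≈ 2280 W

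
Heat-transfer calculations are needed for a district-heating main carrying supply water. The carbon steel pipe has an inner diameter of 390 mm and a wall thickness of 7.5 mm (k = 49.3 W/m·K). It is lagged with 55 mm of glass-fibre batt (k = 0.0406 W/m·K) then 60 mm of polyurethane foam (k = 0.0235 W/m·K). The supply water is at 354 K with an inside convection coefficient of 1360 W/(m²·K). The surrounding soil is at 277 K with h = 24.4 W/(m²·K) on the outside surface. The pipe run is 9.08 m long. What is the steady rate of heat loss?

Q ≈ 294 W

Per-layer cylindrical resistances, series-summed:
R_inner film = 1/(h_i·2πr₁L) = 1/(1360×2π×0.195×9.08) = 6.609×10^-5 K/W
R_carbon steel pipe wall = ln(202.5/195)/(2π×49.3×9.08) = 1.342×10^-5 K/W
R_glass-fibre batt = ln(257.5/202.5)/(2π×0.0406×9.08) = 0.1037 K/W
R_polyurethane foam = ln(317.5/257.5)/(2π×0.0235×9.08) = 0.1562 K/W
R_outer film = 1/(h_o·2πr_oL) = 1/(24.4×2π×0.3175×9.08) = 0.002263 K/W
R_total = 0.2623 K/W
Q = ΔT/R_total = 77/0.2623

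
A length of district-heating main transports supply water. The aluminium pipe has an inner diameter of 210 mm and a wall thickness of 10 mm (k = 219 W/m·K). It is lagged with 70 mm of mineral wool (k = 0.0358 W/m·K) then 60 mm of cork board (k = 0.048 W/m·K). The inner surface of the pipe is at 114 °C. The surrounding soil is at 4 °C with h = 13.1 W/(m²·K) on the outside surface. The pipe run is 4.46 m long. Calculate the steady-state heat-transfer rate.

Per-layer cylindrical resistances, series-summed:
R_aluminium pipe wall = ln(115/105)/(2π×219×4.46) = 1.482×10^-5 K/W
R_mineral wool = ln(185/115)/(2π×0.0358×4.46) = 0.4739 K/W
R_cork board = ln(245/185)/(2π×0.048×4.46) = 0.2088 K/W
R_outer film = 1/(h_o·2πr_oL) = 1/(13.1×2π×0.245×4.46) = 0.01112 K/W
R_total = 0.6939 K/W
Q = ΔT/R_total = 110/0.6939

Q ≈ 159 W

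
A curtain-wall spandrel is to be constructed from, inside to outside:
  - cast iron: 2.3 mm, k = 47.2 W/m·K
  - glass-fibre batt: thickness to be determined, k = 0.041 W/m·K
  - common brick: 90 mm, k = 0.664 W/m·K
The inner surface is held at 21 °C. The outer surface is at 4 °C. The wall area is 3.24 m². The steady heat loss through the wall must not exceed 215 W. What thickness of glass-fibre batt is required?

L ≈ 4.94 mm

Thermal resistances in series:
R_cast iron = L/(kA) = 0.0023/(47.2×3.24) = 1.504×10^-5 K/W
R_common brick = L/(kA) = 0.09/(0.664×3.24) = 0.04183 K/W
Sum of the known resistances R_other = 0.04185 K/W
Required total resistance R_tot = ΔT/Q_allow = 17/215 = 0.07907 K/W
R_glass-fibre batt = R_tot − R_other = 0.03722 K/W
L = R·k·A = 0.03722×0.041×3.24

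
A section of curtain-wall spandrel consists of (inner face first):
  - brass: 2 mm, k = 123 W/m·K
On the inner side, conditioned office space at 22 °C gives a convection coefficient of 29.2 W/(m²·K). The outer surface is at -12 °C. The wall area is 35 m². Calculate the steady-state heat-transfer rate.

Series thermal resistances:
R_inner film = 1/(h_i·A) = 1/(29.2×35) = 9.785×10^-4 K/W
R_brass = L/(kA) = 0.002/(123×35) = 4.646×10^-7 K/W
R_total = 9.789×10^-4 K/W
Q = ΔT / R_total = 34 / 9.789×10^-4

Q ≈ 34700 W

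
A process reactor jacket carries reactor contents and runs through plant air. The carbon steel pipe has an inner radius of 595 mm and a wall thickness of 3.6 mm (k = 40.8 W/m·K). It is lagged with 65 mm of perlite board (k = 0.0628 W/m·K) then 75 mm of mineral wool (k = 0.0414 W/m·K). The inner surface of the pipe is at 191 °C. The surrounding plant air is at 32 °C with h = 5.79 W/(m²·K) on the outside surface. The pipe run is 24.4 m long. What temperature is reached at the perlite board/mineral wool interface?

Radial resistances (cylindrical: R_cond = ln(r_o/r_i)/(2πkL), R_conv = 1/(h·2πrL)):
R_carbon steel pipe wall = ln(598.6/595)/(2π×40.8×24.4) = 9.644×10^-7 K/W
R_perlite board = ln(663.6/598.6)/(2π×0.0628×24.4) = 0.01071 K/W
R_mineral wool = ln(738.6/663.6)/(2π×0.0414×24.4) = 0.01687 K/W
R_outer film = 1/(h_o·2πr_oL) = 1/(5.79×2π×0.7386×24.4) = 0.001525 K/W
R_total = 0.0291 K/W
Q = ΔT/R_total = 159/0.0291
Q = 5460 W
T_interface = T_inner − Q·ΣR(inner→interface) = 191 − 5460×0.01071

T ≈ 132 °C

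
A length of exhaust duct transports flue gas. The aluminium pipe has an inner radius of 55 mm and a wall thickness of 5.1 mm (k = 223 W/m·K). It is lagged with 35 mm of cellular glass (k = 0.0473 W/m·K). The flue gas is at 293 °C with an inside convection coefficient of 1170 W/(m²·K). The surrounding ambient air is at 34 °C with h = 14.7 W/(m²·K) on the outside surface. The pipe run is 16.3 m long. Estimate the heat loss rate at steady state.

Treating each annulus and film as a series resistance:
R_inner film = 1/(h_i·2πr₁L) = 1/(1170×2π×0.055×16.3) = 1.517×10^-4 K/W
R_aluminium pipe wall = ln(60.1/55)/(2π×223×16.3) = 3.883×10^-6 K/W
R_cellular glass = ln(95.1/60.1)/(2π×0.0473×16.3) = 0.09473 K/W
R_outer film = 1/(h_o·2πr_oL) = 1/(14.7×2π×0.0951×16.3) = 0.006984 K/W
R_total = 0.1019 K/W
Q = ΔT/R_total = 259/0.1019

Q ≈ 2540 W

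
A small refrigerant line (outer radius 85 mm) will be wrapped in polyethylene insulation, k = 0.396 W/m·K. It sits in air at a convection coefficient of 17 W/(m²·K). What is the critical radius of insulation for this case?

For a cylinder r_cr = k/h = 0.396/17
r_cr = 23.3 mm; since the bare radius (85 mm) is above r_cr, any added insulation will reduce heat loss.

r_cr ≈ 23.3 mm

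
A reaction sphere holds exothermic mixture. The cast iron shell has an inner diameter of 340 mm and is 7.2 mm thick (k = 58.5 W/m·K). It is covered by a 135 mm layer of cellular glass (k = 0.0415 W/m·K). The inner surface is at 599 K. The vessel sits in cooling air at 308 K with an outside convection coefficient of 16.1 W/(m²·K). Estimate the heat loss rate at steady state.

Q ≈ 61.5 W

Each spherical layer contributes R = (1/r_i − 1/r_o)/(4πk):
R_cast iron shell = (1/0.17 − 1/0.1772)/(4π×58.5) = 3.251×10^-4 K/W
R_cellular glass = (1/0.1772 − 1/0.3122)/(4π×0.0415) = 4.679 K/W
R_outer film = 1/(h·4πr_o²) = 1/(16.1×4π×0.3122²) = 0.05071 K/W
R_total = 4.73 K/W
Q = ΔT/R_total = 291/4.73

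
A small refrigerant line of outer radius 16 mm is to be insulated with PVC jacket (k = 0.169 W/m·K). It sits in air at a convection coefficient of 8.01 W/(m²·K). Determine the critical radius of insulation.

For a cylinder r_cr = k/h = 0.169/8.01
r_cr = 21.1 mm; since the bare radius (16 mm) is below r_cr, adding a thin layer of insulation will *increase* heat loss.

r_cr ≈ 21.1 mm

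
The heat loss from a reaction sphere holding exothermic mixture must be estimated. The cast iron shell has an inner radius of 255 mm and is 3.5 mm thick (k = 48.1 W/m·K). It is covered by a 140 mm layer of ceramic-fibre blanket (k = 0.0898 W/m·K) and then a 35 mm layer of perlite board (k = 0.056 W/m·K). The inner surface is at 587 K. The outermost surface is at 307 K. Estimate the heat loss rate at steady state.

Q ≈ 188 W

Radial (spherical) resistances in series:
R_cast iron shell = (1/0.255 − 1/0.2585)/(4π×48.1) = 8.784×10^-5 K/W
R_ceramic-fibre blanket = (1/0.2585 − 1/0.3985)/(4π×0.0898) = 1.204 K/W
R_perlite board = (1/0.3985 − 1/0.4335)/(4π×0.056) = 0.2879 K/W
R_total = 1.492 K/W
Q = ΔT/R_total = 280/1.492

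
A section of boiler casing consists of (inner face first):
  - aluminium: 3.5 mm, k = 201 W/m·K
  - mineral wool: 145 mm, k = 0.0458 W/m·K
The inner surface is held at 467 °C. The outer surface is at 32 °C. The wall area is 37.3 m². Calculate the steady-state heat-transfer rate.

Q ≈ 5120 W

Thermal resistances in series:
R_aluminium = L/(kA) = 0.0035/(201×37.3) = 4.668×10^-7 K/W
R_mineral wool = L/(kA) = 0.145/(0.0458×37.3) = 0.08488 K/W
R_total = 0.08488 K/W
Q = ΔT / R_total = 435 / 0.08488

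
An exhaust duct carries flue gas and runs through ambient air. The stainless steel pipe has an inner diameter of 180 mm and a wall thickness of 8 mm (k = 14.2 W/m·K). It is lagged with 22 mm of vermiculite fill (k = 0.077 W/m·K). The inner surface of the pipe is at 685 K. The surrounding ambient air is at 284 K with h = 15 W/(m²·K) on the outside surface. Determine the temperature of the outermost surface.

T ≈ 354 K

Cylindrical conduction, so R = ln(r₂/r₁)/(2πkL) per layer, in series:
R_stainless steel pipe wall = ln(98/90)/(2π×14.2×1) = 9.545×10^-4 K/W
R_vermiculite fill = ln(120/98)/(2π×0.077×1) = 0.4186 K/W
R_outer film = 1/(h_o·2πr_oL) = 1/(15×2π×0.12×1) = 0.08842 K/W
R_total = 0.508 K/W
Q = ΔT/R_total = 401/0.508
Q = 789 W/m
T_interface = T_inner − Q·ΣR(inner→interface) = 685 − 789×0.4196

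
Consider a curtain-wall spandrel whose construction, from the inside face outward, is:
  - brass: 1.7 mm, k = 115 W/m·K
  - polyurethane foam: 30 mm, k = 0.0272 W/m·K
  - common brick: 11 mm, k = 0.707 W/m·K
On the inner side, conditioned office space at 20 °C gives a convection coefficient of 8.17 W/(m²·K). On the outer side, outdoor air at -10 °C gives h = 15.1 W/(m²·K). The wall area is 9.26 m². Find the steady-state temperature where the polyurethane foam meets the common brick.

Thermal resistances in series:
R_inner film = 1/(h_i·A) = 1/(8.17×9.26) = 0.01322 K/W
R_brass = L/(kA) = 0.0017/(115×9.26) = 1.596×10^-6 K/W
R_polyurethane foam = L/(kA) = 0.03/(0.0272×9.26) = 0.1191 K/W
R_common brick = L/(kA) = 0.011/(0.707×9.26) = 0.00168 K/W
R_outer film = 1/(h_o·A) = 1/(15.1×9.26) = 0.007152 K/W
R_total = 0.1412 K/W;  Q = ΔT/R_total = 30/0.1412 = 212.5 W
T_interface = T_inner − Q·ΣR(inner→interface) = 20 − 213×0.1323

T ≈ -8.12 °C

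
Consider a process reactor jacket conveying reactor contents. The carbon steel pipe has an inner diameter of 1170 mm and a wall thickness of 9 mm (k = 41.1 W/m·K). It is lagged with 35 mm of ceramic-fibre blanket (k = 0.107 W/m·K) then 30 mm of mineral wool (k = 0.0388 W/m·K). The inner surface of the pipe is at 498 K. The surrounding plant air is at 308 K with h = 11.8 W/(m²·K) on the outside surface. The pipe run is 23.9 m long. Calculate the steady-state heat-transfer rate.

Q ≈ 15300 W

Radial resistances (cylindrical: R_cond = ln(r_o/r_i)/(2πkL), R_conv = 1/(h·2πrL)):
R_carbon steel pipe wall = ln(594/585)/(2π×41.1×23.9) = 2.474×10^-6 K/W
R_ceramic-fibre blanket = ln(629/594)/(2π×0.107×23.9) = 0.003563 K/W
R_mineral wool = ln(659/629)/(2π×0.0388×23.9) = 0.007997 K/W
R_outer film = 1/(h_o·2πr_oL) = 1/(11.8×2π×0.659×23.9) = 8.564×10^-4 K/W
R_total = 0.01242 K/W
Q = ΔT/R_total = 190/0.01242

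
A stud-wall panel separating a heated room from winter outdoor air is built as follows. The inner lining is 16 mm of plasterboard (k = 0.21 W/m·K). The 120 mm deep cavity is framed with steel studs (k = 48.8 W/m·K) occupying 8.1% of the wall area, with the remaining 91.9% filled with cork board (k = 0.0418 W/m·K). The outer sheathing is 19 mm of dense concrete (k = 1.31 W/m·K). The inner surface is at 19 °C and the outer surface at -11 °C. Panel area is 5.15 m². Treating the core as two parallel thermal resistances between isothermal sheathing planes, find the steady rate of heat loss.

Q ≈ 1280 W

Sheathing layers in series; stud and cavity paths in parallel between them.
R_inner = 0.016/(0.21×5.15) = 0.01479 K/W
R_stud  = 0.12/(48.8×0.081×5.15) = 0.005895 K/W
R_cav   = 0.12/(0.0418×0.919×5.15) = 0.6066 K/W
1/R_core = 1/R_stud + 1/R_cav → R_core = 0.005838 K/W
R_outer = 0.019/(1.31×5.15) = 0.002816 K/W
R_total = 0.02345 K/W
Q = ΔT/R_total = 30/0.02345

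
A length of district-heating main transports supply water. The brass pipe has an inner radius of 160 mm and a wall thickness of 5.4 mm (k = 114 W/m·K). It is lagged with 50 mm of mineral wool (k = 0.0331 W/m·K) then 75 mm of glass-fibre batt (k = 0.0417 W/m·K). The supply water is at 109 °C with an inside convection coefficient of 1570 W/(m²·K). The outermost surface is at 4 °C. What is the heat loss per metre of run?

q′ ≈ 43.6 W/m

Per-layer cylindrical resistances, series-summed:
R_inner film = 1/(h_i·2πr₁L) = 1/(1570×2π×0.16×1) = 6.336×10^-4 K/W
R_brass pipe wall = ln(165.4/160)/(2π×114×1) = 4.634×10^-5 K/W
R_mineral wool = ln(215.4/165.4)/(2π×0.0331×1) = 1.27 K/W
R_glass-fibre batt = ln(290.4/215.4)/(2π×0.0417×1) = 1.14 K/W
R_total = 2.411 K/W
Q = ΔT/R_total = 105/2.411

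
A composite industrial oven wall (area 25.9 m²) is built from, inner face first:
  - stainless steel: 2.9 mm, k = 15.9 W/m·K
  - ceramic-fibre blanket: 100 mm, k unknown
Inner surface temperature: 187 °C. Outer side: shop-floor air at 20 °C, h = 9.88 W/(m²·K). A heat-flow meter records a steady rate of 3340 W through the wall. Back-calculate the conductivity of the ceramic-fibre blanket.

Model the wall as resistances in series:
R_stainless steel = L/(kA) = 0.0029/(15.9×25.9) = 7.042×10^-6 K/W
R_outer film = 1/(h_o·A) = 1/(9.88×25.9) = 0.003908 K/W
Sum of known resistances R_other = 0.003915 K/W
Total R = ΔT/Q = 167/3340 = 0.05 K/W
R_ceramic-fibre blanket = R_total − R_other = 0.04609 K/W
k = L/(R·A) = 0.1/(0.04609×25.9)

k ≈ 0.0838 W/(m·K)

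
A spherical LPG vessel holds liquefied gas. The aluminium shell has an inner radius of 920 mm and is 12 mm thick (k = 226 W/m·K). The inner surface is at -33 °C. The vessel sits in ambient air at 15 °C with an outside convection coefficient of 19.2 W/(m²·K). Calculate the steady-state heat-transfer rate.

Radial (spherical) resistances in series:
R_aluminium shell = (1/0.92 − 1/0.932)/(4π×226) = 4.928×10^-6 K/W
R_outer film = 1/(h·4πr_o²) = 1/(19.2×4π×0.932²) = 0.004772 K/W
R_total = 0.004776 K/W
Q = ΔT/R_total = 48/0.004776

Q ≈ 10000 W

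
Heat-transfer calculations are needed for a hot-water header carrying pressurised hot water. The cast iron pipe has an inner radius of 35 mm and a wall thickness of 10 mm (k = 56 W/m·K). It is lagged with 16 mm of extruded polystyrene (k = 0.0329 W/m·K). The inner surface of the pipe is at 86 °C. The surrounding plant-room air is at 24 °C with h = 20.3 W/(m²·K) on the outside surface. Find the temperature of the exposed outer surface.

Cylindrical conduction, so R = ln(r₂/r₁)/(2πkL) per layer, in series:
R_cast iron pipe wall = ln(45/35)/(2π×56×1) = 7.142×10^-4 K/W
R_extruded polystyrene = ln(61/45)/(2π×0.0329×1) = 1.472 K/W
R_outer film = 1/(h_o·2πr_oL) = 1/(20.3×2π×0.061×1) = 0.1285 K/W
R_total = 1.601 K/W
Q = ΔT/R_total = 62/1.601
Q = 38.7 W/m
T_interface = T_inner − Q·ΣR(inner→interface) = 86 − 38.7×1.472

T ≈ 29 °C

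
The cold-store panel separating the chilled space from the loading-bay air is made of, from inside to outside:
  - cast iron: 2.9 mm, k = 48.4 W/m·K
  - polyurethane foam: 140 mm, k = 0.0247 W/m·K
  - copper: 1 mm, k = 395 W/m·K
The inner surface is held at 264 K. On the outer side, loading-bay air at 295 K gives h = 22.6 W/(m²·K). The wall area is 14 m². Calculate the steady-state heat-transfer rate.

Q ≈ 76 W

Model the wall as resistances in series:
R_cast iron = L/(kA) = 0.0029/(48.4×14) = 4.28×10^-6 K/W
R_polyurethane foam = L/(kA) = 0.14/(0.0247×14) = 0.4049 K/W
R_copper = L/(kA) = 0.001/(395×14) = 1.808×10^-7 K/W
R_outer film = 1/(h_o·A) = 1/(22.6×14) = 0.003161 K/W
R_total = 0.408 K/W
Q = ΔT / R_total = 31 / 0.408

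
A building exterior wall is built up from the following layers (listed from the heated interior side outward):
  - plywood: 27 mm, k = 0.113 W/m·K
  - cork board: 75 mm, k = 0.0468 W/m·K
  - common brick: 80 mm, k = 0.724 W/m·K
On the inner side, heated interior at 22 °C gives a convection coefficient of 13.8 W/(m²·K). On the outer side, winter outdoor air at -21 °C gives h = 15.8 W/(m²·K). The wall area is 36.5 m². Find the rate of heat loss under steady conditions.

Q ≈ 752 W

Treating each layer as a thermal resistance in series:
R_inner film = 1/(h_i·A) = 1/(13.8×36.5) = 0.001985 K/W
R_plywood = L/(kA) = 0.027/(0.113×36.5) = 0.006546 K/W
R_cork board = L/(kA) = 0.075/(0.0468×36.5) = 0.04391 K/W
R_common brick = L/(kA) = 0.08/(0.724×36.5) = 0.003027 K/W
R_outer film = 1/(h_o·A) = 1/(15.8×36.5) = 0.001734 K/W
R_total = 0.0572 K/W
Q = ΔT / R_total = 43 / 0.0572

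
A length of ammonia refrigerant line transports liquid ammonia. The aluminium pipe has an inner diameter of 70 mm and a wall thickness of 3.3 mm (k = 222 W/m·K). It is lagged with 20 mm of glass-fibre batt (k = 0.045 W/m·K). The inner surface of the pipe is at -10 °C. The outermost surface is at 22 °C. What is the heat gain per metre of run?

q′ ≈ 21.5 W/m

For a radial system each layer contributes R = ln(r_out/r_in)/(2πkL); films add R = 1/(hA).
R_aluminium pipe wall = ln(38.3/35)/(2π×222×1) = 6.46×10^-5 K/W
R_glass-fibre batt = ln(58.3/38.3)/(2π×0.045×1) = 1.486 K/W
R_total = 1.486 K/W
Q = ΔT/R_total = 32/1.486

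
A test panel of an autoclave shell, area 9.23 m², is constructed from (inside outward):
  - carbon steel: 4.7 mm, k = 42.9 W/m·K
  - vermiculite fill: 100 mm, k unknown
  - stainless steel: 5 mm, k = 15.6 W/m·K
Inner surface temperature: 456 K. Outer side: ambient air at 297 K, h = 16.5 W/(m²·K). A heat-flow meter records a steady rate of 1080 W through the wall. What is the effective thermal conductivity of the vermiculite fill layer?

Model the wall as resistances in series:
R_carbon steel = L/(kA) = 0.0047/(42.9×9.23) = 1.187×10^-5 K/W
R_stainless steel = L/(kA) = 0.005/(15.6×9.23) = 3.473×10^-5 K/W
R_outer film = 1/(h_o·A) = 1/(16.5×9.23) = 0.006566 K/W
Sum of known resistances R_other = 0.006613 K/W
Total R = ΔT/Q = 159/1080 = 0.1472 K/W
R_vermiculite fill = R_total − R_other = 0.1406 K/W
k = L/(R·A) = 0.1/(0.1406×9.23)

k ≈ 0.0771 W/(m·K)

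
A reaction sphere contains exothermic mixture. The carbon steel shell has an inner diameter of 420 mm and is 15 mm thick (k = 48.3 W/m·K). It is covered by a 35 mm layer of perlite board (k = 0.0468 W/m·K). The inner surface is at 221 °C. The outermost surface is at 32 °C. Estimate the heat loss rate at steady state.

Q ≈ 186 W

Each spherical layer contributes R = (1/r_i − 1/r_o)/(4πk):
R_carbon steel shell = (1/0.21 − 1/0.225)/(4π×48.3) = 5.23×10^-4 K/W
R_perlite board = (1/0.225 − 1/0.26)/(4π×0.0468) = 1.017 K/W
R_total = 1.018 K/W
Q = ΔT/R_total = 189/1.018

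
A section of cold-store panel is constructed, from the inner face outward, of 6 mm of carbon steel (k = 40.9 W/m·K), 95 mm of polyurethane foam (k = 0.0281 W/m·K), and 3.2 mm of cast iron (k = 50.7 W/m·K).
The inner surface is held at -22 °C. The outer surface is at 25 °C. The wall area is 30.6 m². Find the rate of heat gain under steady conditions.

Q ≈ 425 W

Model the wall as resistances in series:
R_carbon steel = L/(kA) = 0.006/(40.9×30.6) = 4.794×10^-6 K/W
R_polyurethane foam = L/(kA) = 0.095/(0.0281×30.6) = 0.1105 K/W
R_cast iron = L/(kA) = 0.0032/(50.7×30.6) = 2.063×10^-6 K/W
R_total = 0.1105 K/W
Q = ΔT / R_total = 47 / 0.1105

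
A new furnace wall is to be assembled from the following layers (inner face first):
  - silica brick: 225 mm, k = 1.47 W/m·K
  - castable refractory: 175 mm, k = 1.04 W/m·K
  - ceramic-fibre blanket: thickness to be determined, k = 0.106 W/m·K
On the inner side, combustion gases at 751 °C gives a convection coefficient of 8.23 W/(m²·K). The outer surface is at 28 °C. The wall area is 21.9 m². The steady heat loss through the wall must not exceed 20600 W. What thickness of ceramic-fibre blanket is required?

Series thermal resistances:
R_inner film = 1/(h_i·A) = 1/(8.23×21.9) = 0.005548 K/W
R_silica brick = L/(kA) = 0.225/(1.47×21.9) = 0.006989 K/W
R_castable refractory = L/(kA) = 0.175/(1.04×21.9) = 0.007684 K/W
Sum of the known resistances R_other = 0.02022 K/W
Required total resistance R_tot = ΔT/Q_allow = 723/20600 = 0.0351 K/W
R_ceramic-fibre blanket = R_tot − R_other = 0.01488 K/W
L = R·k·A = 0.01488×0.106×21.9

L ≈ 34.5 mm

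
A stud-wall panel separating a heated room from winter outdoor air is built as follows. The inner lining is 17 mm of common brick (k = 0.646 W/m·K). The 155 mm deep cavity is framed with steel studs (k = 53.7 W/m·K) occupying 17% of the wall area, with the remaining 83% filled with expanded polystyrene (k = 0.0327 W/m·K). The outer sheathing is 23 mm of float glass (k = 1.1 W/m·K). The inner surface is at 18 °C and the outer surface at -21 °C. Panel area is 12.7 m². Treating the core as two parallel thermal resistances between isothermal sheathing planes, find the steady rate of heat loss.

Sheathing layers in series; stud and cavity paths in parallel between them.
R_inner = 0.017/(0.646×12.7) = 0.002072 K/W
R_stud  = 0.155/(53.7×0.17×12.7) = 0.001337 K/W
R_cav   = 0.155/(0.0327×0.83×12.7) = 0.4497 K/W
1/R_core = 1/R_stud + 1/R_cav → R_core = 0.001333 K/W
R_outer = 0.023/(1.1×12.7) = 0.001646 K/W
R_total = 0.005051 K/W
Q = ΔT/R_total = 39/0.005051

Q ≈ 7720 W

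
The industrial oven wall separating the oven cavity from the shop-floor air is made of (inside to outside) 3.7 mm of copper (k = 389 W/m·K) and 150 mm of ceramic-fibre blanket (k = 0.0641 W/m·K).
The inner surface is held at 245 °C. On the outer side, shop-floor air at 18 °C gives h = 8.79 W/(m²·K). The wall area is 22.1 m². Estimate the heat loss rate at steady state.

Model the wall as resistances in series:
R_copper = L/(kA) = 0.0037/(389×22.1) = 4.304×10^-7 K/W
R_ceramic-fibre blanket = L/(kA) = 0.15/(0.0641×22.1) = 0.1059 K/W
R_outer film = 1/(h_o·A) = 1/(8.79×22.1) = 0.005148 K/W
R_total = 0.111 K/W
Q = ΔT / R_total = 227 / 0.111

Q ≈ 2040 W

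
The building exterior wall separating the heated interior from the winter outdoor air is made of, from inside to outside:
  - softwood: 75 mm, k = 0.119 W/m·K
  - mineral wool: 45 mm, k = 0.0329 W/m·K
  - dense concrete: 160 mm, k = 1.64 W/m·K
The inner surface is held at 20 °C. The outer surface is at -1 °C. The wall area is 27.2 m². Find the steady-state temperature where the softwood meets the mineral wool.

Model the wall as resistances in series:
R_softwood = L/(kA) = 0.075/(0.119×27.2) = 0.02317 K/W
R_mineral wool = L/(kA) = 0.045/(0.0329×27.2) = 0.05029 K/W
R_dense concrete = L/(kA) = 0.16/(1.64×27.2) = 0.003587 K/W
R_total = 0.07704 K/W;  Q = ΔT/R_total = 21/0.07704 = 272.6 W
T_interface = T_inner − Q·ΣR(inner→interface) = 20 − 273×0.02317

T ≈ 13.7 °C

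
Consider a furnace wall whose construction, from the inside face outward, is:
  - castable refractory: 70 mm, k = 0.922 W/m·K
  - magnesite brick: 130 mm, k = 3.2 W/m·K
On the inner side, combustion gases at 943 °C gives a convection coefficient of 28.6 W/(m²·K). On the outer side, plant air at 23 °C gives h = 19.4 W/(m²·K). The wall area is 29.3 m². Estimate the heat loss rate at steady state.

Q ≈ 133000 W

Series thermal resistances:
R_inner film = 1/(h_i·A) = 1/(28.6×29.3) = 0.001193 K/W
R_castable refractory = L/(kA) = 0.07/(0.922×29.3) = 0.002591 K/W
R_magnesite brick = L/(kA) = 0.13/(3.2×29.3) = 0.001387 K/W
R_outer film = 1/(h_o·A) = 1/(19.4×29.3) = 0.001759 K/W
R_total = 0.00693 K/W
Q = ΔT / R_total = 920 / 0.00693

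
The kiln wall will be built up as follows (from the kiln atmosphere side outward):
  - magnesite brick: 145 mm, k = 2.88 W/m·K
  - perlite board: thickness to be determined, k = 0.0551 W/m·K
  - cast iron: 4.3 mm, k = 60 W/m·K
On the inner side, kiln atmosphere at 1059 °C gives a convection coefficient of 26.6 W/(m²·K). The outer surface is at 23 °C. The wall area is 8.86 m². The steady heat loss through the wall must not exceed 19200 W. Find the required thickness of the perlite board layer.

Using the resistance-network approach (series):
R_inner film = 1/(h_i·A) = 1/(26.6×8.86) = 0.004243 K/W
R_magnesite brick = L/(kA) = 0.145/(2.88×8.86) = 0.005683 K/W
R_cast iron = L/(kA) = 0.0043/(60×8.86) = 8.089×10^-6 K/W
Sum of the known resistances R_other = 0.009934 K/W
Required total resistance R_tot = ΔT/Q_allow = 1036/19200 = 0.05396 K/W
R_perlite board = R_tot − R_other = 0.04402 K/W
L = R·k·A = 0.04402×0.0551×8.86

L ≈ 21.5 mm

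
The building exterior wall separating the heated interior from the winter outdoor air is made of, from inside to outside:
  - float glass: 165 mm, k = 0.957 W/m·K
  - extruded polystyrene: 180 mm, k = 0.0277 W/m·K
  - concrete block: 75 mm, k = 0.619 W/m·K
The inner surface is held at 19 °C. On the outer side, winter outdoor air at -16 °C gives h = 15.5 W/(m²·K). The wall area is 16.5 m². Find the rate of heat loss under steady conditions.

Treating each layer as a thermal resistance in series:
R_float glass = L/(kA) = 0.165/(0.957×16.5) = 0.01045 K/W
R_extruded polystyrene = L/(kA) = 0.18/(0.0277×16.5) = 0.3938 K/W
R_concrete block = L/(kA) = 0.075/(0.619×16.5) = 0.007343 K/W
R_outer film = 1/(h_o·A) = 1/(15.5×16.5) = 0.00391 K/W
R_total = 0.4155 K/W
Q = ΔT / R_total = 35 / 0.4155

Q ≈ 84.2 W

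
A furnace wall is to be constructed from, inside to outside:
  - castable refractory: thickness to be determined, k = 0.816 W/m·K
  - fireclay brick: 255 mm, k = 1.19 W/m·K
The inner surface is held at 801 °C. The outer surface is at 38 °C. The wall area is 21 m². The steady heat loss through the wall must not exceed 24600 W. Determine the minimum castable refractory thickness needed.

Model the wall as resistances in series:
R_fireclay brick = L/(kA) = 0.255/(1.19×21) = 0.0102 K/W
Sum of the known resistances R_other = 0.0102 K/W
Required total resistance R_tot = ΔT/Q_allow = 763/24600 = 0.03102 K/W
R_castable refractory = R_tot − R_other = 0.02081 K/W
L = R·k·A = 0.02081×0.816×21

L ≈ 357 mm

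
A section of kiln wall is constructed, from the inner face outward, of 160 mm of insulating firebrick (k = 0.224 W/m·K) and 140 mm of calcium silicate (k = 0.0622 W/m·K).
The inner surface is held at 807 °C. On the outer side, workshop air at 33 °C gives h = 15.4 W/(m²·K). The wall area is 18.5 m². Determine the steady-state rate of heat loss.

Model the wall as resistances in series:
R_insulating firebrick = L/(kA) = 0.16/(0.224×18.5) = 0.03861 K/W
R_calcium silicate = L/(kA) = 0.14/(0.0622×18.5) = 0.1217 K/W
R_outer film = 1/(h_o·A) = 1/(15.4×18.5) = 0.00351 K/W
R_total = 0.1638 K/W
Q = ΔT / R_total = 774 / 0.1638

Q ≈ 4730 W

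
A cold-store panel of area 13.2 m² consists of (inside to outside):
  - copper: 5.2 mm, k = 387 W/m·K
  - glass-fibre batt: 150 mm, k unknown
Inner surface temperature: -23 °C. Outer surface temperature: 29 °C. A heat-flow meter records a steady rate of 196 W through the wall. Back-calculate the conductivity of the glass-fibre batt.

Treating each layer as a thermal resistance in series:
R_copper = L/(kA) = 0.0052/(387×13.2) = 1.018×10^-6 K/W
Sum of known resistances R_other = 1.018×10^-6 K/W
Total R = ΔT/Q = 52/196 = 0.2653 K/W
R_glass-fibre batt = R_total − R_other = 0.2653 K/W
k = L/(R·A) = 0.15/(0.2653×13.2)

k ≈ 0.0428 W/(m·K)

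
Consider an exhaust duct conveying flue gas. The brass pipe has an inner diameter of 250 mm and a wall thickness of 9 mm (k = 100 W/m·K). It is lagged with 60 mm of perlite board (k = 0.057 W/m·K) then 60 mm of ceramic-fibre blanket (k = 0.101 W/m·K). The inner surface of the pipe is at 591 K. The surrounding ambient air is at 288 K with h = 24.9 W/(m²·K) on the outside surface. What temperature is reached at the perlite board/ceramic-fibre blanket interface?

T ≈ 380 K

For a radial system each layer contributes R = ln(r_out/r_in)/(2πkL); films add R = 1/(hA).
R_brass pipe wall = ln(134/125)/(2π×100×1) = 1.107×10^-4 K/W
R_perlite board = ln(194/134)/(2π×0.057×1) = 1.033 K/W
R_ceramic-fibre blanket = ln(254/194)/(2π×0.101×1) = 0.4246 K/W
R_outer film = 1/(h_o·2πr_oL) = 1/(24.9×2π×0.254×1) = 0.02516 K/W
R_total = 1.483 K/W
Q = ΔT/R_total = 303/1.483
Q = 204 W/m
T_interface = T_inner − Q·ΣR(inner→interface) = 591 − 204×1.033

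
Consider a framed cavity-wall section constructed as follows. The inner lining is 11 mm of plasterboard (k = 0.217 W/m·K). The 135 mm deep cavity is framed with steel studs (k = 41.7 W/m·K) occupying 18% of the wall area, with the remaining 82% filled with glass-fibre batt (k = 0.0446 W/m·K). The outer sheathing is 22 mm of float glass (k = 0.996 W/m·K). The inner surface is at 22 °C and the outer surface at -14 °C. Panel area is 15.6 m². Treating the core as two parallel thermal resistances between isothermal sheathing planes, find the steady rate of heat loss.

Sheathing layers in series; stud and cavity paths in parallel between them.
R_inner = 0.011/(0.217×15.6) = 0.003249 K/W
R_stud  = 0.135/(41.7×0.18×15.6) = 0.001153 K/W
R_cav   = 0.135/(0.0446×0.82×15.6) = 0.2366 K/W
1/R_core = 1/R_stud + 1/R_cav → R_core = 0.001147 K/W
R_outer = 0.022/(0.996×15.6) = 0.001416 K/W
R_total = 0.005813 K/W
Q = ΔT/R_total = 36/0.005813

Q ≈ 6190 W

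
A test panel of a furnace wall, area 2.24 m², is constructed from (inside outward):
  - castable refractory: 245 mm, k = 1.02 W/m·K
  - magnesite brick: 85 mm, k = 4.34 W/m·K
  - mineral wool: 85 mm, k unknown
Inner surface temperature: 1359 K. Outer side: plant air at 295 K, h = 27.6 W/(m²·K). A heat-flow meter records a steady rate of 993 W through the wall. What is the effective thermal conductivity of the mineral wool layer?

Thermal resistances in series:
R_castable refractory = L/(kA) = 0.245/(1.02×2.24) = 0.1072 K/W
R_magnesite brick = L/(kA) = 0.085/(4.34×2.24) = 0.008743 K/W
R_outer film = 1/(h_o·A) = 1/(27.6×2.24) = 0.01617 K/W
Sum of known resistances R_other = 0.1321 K/W
Total R = ΔT/Q = 1064/993 = 1.072 K/W
R_mineral wool = R_total − R_other = 0.9394 K/W
k = L/(R·A) = 0.085/(0.9394×2.24)

k ≈ 0.0404 W/(m·K)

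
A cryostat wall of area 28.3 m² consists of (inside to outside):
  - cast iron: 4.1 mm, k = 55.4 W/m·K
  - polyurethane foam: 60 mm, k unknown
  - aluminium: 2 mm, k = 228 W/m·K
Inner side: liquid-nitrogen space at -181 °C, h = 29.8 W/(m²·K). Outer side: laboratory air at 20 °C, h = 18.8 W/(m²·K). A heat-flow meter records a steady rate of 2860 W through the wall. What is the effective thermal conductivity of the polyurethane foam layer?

k ≈ 0.0315 W/(m·K)

Using the resistance-network approach (series):
R_inner film = 1/(h_i·A) = 1/(29.8×28.3) = 0.001186 K/W
R_cast iron = L/(kA) = 0.0041/(55.4×28.3) = 2.615×10^-6 K/W
R_aluminium = L/(kA) = 0.002/(228×28.3) = 3.1×10^-7 K/W
R_outer film = 1/(h_o·A) = 1/(18.8×28.3) = 0.00188 K/W
Sum of known resistances R_other = 0.003068 K/W
Total R = ΔT/Q = 201/2860 = 0.07028 K/W
R_polyurethane foam = R_total − R_other = 0.06721 K/W
k = L/(R·A) = 0.06/(0.06721×28.3)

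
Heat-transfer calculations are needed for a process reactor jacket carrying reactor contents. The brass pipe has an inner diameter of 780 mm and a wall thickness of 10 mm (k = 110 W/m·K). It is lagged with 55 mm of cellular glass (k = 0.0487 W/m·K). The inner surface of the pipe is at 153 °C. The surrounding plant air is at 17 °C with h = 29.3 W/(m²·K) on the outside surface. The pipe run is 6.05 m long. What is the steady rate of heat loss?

Q ≈ 1900 W

For a radial system each layer contributes R = ln(r_out/r_in)/(2πkL); films add R = 1/(hA).
R_brass pipe wall = ln(400/390)/(2π×110×6.05) = 6.055×10^-6 K/W
R_cellular glass = ln(455/400)/(2π×0.0487×6.05) = 0.06959 K/W
R_outer film = 1/(h_o·2πr_oL) = 1/(29.3×2π×0.455×6.05) = 0.001973 K/W
R_total = 0.07157 K/W
Q = ΔT/R_total = 136/0.07157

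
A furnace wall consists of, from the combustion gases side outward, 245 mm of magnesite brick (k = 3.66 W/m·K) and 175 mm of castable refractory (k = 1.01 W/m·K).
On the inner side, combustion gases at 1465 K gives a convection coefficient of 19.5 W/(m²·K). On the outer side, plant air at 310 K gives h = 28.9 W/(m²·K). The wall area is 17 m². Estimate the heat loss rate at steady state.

Treating each layer as a thermal resistance in series:
R_inner film = 1/(h_i·A) = 1/(19.5×17) = 0.003017 K/W
R_magnesite brick = L/(kA) = 0.245/(3.66×17) = 0.003938 K/W
R_castable refractory = L/(kA) = 0.175/(1.01×17) = 0.01019 K/W
R_outer film = 1/(h_o·A) = 1/(28.9×17) = 0.002035 K/W
R_total = 0.01918 K/W
Q = ΔT / R_total = 1155 / 0.01918

Q ≈ 60200 W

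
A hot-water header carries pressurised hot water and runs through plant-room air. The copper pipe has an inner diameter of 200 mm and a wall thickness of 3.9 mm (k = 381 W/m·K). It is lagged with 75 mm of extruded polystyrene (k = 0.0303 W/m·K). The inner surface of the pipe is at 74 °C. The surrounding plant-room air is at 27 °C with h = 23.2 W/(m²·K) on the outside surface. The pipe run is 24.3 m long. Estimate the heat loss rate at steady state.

Cylindrical conduction, so R = ln(r₂/r₁)/(2πkL) per layer, in series:
R_copper pipe wall = ln(103.9/100)/(2π×381×24.3) = 6.577×10^-7 K/W
R_extruded polystyrene = ln(178.9/103.9)/(2π×0.0303×24.3) = 0.1175 K/W
R_outer film = 1/(h_o·2πr_oL) = 1/(23.2×2π×0.1789×24.3) = 0.001578 K/W
R_total = 0.119 K/W
Q = ΔT/R_total = 47/0.119

Q ≈ 395 W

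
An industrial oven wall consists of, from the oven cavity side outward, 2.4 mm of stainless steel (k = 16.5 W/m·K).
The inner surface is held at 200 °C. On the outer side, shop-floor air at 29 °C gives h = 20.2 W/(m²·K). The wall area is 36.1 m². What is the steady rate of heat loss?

Series thermal resistances:
R_stainless steel = L/(kA) = 0.0024/(16.5×36.1) = 4.029×10^-6 K/W
R_outer film = 1/(h_o·A) = 1/(20.2×36.1) = 0.001371 K/W
R_total = 0.001375 K/W
Q = ΔT / R_total = 171 / 0.001375

Q ≈ 124000 W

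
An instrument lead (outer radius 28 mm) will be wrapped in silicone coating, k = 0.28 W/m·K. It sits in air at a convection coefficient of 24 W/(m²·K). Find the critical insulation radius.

For a cylinder r_cr = k/h = 0.28/24
r_cr = 11.7 mm; since the bare radius (28 mm) is above r_cr, any added insulation will reduce heat loss.

r_cr ≈ 11.7 mm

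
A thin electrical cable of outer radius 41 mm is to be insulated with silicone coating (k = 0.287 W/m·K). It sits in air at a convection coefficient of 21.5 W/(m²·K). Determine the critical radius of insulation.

For a cylinder r_cr = k/h = 0.287/21.5
r_cr = 13.3 mm; since the bare radius (41 mm) is above r_cr, any added insulation will reduce heat loss.

r_cr ≈ 13.3 mm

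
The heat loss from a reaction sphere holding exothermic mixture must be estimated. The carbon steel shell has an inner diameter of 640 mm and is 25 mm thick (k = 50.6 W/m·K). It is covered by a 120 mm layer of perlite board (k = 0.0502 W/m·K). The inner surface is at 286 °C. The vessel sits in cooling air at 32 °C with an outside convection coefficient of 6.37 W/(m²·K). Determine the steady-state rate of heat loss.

Spherical conduction: R = (1/r_in − 1/r_out)/(4πk) per layer; series-sum.
R_carbon steel shell = (1/0.32 − 1/0.345)/(4π×50.6) = 3.561×10^-4 K/W
R_perlite board = (1/0.345 − 1/0.465)/(4π×0.0502) = 1.186 K/W
R_outer film = 1/(h·4πr_o²) = 1/(6.37×4π×0.465²) = 0.05778 K/W
R_total = 1.244 K/W
Q = ΔT/R_total = 254/1.244

Q ≈ 204 W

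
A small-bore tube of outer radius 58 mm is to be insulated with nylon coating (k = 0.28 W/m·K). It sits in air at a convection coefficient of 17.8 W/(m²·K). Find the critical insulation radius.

For a cylinder r_cr = k/h = 0.28/17.8
r_cr = 15.7 mm; since the bare radius (58 mm) is above r_cr, any added insulation will reduce heat loss.

r_cr ≈ 15.7 mm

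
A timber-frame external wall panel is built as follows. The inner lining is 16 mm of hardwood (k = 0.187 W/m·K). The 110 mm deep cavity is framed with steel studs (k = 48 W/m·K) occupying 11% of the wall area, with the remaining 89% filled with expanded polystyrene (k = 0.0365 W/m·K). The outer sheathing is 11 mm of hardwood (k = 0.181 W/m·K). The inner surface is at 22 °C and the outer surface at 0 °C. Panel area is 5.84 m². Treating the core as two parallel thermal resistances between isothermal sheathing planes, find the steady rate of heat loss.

Sheathing layers in series; stud and cavity paths in parallel between them.
R_inner = 0.016/(0.187×5.84) = 0.01465 K/W
R_stud  = 0.11/(48×0.11×5.84) = 0.003567 K/W
R_cav   = 0.11/(0.0365×0.89×5.84) = 0.5798 K/W
1/R_core = 1/R_stud + 1/R_cav → R_core = 0.003546 K/W
R_outer = 0.011/(0.181×5.84) = 0.01041 K/W
R_total = 0.0286 K/W
Q = ΔT/R_total = 22/0.0286

Q ≈ 769 W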